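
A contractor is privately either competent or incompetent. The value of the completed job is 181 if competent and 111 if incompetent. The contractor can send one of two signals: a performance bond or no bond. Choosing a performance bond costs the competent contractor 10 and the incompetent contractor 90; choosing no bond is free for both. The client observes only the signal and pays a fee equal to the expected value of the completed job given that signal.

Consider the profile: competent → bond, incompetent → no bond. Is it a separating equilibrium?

Yes

If types separate, bond earns payment 181 and no bond earns 111.
Competent: bond gives 181 − 10 = 171; no bond gives 111 − 0 = 111. No deviation. ✓
Incompetent: no bond gives 111 − 0 = 111; bond gives 181 − 90 = 91. No deviation. ✓
Both incentive constraints hold.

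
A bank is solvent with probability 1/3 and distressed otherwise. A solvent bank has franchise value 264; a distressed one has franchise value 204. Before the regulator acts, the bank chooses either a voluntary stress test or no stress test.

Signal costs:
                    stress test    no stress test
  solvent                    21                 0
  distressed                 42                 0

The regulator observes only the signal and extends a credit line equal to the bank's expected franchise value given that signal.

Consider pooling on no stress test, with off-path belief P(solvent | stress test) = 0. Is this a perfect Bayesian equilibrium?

On the equilibrium path (no stress test) the regulator holds the prior 1/3 and pays 1/3·264 + 2/3·204 = 224. Off-path (stress test) belief 0 gives 0·264 + 1·204 = 204.
Solvent: no stress test gives 224 − 0 = 224; stress test gives 204 − 21 = 183. Stays. ✓
Distressed: no stress test gives 224 − 0 = 224; stress test gives 204 − 42 = 162. Stays. ✓
Beliefs are Bayes-consistent on-path and both types best-respond.

Yes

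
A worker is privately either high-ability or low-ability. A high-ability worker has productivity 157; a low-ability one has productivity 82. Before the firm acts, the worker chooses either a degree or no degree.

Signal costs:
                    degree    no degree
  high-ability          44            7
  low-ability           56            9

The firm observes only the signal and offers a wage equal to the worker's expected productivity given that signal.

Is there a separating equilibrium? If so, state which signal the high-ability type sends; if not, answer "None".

None

Try high-ability → degree, low-ability → no degree:
  If types separate, degree earns payment 157 and no degree earns 82.
  High-ability: degree gives 157 − 44 = 113; no degree gives 82 − 7 = 75. No deviation. ✓
  Low-ability: no degree gives 82 − 9 = 73; degree gives 157 − 56 = 101. Would deviate. ✗
Try high-ability → no degree, low-ability → degree:
  If types separate, no degree earns payment 157 and degree earns 82.
  High-ability: no degree gives 157 − 7 = 150; degree gives 82 − 44 = 38. No deviation. ✓
  Low-ability: degree gives 82 − 56 = 26; no degree gives 157 − 9 = 148. Would deviate. ✗
Neither assignment is incentive-compatible.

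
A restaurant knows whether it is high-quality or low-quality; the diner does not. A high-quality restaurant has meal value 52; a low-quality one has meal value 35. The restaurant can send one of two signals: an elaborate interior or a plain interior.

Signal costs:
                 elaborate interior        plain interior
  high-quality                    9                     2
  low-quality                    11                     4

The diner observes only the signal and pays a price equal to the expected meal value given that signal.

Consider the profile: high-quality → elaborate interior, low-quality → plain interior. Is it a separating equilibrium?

No

Under separation the diner infers type exactly: elaborate interior → high-quality (pays 52), plain interior → low-quality (pays 35).
High-quality: elaborate interior gives 52 − 9 = 43; plain interior gives 35 − 2 = 33. No deviation. ✓
Low-quality: plain interior gives 35 − 4 = 31; elaborate interior gives 52 − 11 = 41. Would deviate. ✗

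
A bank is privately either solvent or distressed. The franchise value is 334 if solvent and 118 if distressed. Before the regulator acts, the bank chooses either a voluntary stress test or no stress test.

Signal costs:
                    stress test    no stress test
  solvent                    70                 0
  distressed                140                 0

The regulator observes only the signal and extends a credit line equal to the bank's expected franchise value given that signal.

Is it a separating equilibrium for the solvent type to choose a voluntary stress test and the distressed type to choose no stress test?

If types separate, stress test earns payment 334 and no stress test earns 118.
Solvent: stress test gives 334 − 70 = 264; no stress test gives 118 − 0 = 118. No deviation. ✓
Distressed: no stress test gives 118 − 0 = 118; stress test gives 334 − 140 = 194. Would deviate. ✗

No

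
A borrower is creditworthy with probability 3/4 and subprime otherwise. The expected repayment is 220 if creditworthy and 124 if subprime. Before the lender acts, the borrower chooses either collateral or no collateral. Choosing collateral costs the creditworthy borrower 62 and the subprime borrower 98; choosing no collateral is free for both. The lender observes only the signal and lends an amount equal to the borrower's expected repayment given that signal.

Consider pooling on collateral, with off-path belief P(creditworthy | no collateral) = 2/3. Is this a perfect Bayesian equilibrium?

No

At the pooled signal (collateral) the lender holds the prior 3/4 and pays 3/4·220 + 1/4·124 = 196. Off-path (no collateral) belief 2/3 gives 2/3·220 + 1/3·124 = 188.
Creditworthy: collateral gives 196 − 62 = 134; no collateral gives 188 − 0 = 188. Deviates. ✗
Subprime: collateral gives 196 − 98 = 98; no collateral gives 188 − 0 = 188. Deviates. ✗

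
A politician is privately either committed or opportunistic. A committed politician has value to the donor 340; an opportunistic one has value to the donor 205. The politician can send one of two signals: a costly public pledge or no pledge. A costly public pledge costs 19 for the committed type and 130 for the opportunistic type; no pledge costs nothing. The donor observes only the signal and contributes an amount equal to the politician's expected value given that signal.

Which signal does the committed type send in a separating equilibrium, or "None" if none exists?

None

Try committed → pledge, opportunistic → no pledge:
  If types separate, pledge earns payment 340 and no pledge earns 205.
  Committed: pledge gives 340 − 19 = 321; no pledge gives 205 − 0 = 205. No deviation. ✓
  Opportunistic: no pledge gives 205 − 0 = 205; pledge gives 340 − 130 = 210. Would deviate. ✗
Try committed → no pledge, opportunistic → pledge:
  If types separate, no pledge earns payment 340 and pledge earns 205.
  Committed: no pledge gives 340 − 0 = 340; pledge gives 205 − 19 = 186. No deviation. ✓
  Opportunistic: pledge gives 205 − 130 = 75; no pledge gives 340 − 0 = 340. Would deviate. ✗
Neither assignment is incentive-compatible.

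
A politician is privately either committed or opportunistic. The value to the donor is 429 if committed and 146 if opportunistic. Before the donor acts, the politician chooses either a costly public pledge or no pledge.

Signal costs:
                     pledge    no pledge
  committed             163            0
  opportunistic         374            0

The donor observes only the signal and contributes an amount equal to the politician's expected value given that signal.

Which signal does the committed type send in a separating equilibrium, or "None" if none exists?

Try committed → pledge, opportunistic → no pledge:
  If types separate, pledge earns payment 429 and no pledge earns 146.
  Committed: pledge gives 429 − 163 = 266; no pledge gives 146 − 0 = 146. No deviation. ✓
  Opportunistic: no pledge gives 146 − 0 = 146; pledge gives 429 − 374 = 55. No deviation. ✓
Both hold — the committed type sends pledge.

pledge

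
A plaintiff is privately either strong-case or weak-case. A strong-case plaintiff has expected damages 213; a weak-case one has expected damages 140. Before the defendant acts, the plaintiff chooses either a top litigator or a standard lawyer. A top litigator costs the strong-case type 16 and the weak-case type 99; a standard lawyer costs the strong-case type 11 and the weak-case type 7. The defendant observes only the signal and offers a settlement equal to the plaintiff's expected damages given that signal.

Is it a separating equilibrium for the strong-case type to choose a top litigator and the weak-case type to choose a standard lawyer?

If types separate, top litigator earns payment 213 and standard lawyer earns 140.
Strong-case: top litigator gives 213 − 16 = 197; standard lawyer gives 140 − 11 = 129. No deviation. ✓
Weak-case: standard lawyer gives 140 − 7 = 133; top litigator gives 213 − 99 = 114. No deviation. ✓
Neither type gains from mimicking the other.

Yes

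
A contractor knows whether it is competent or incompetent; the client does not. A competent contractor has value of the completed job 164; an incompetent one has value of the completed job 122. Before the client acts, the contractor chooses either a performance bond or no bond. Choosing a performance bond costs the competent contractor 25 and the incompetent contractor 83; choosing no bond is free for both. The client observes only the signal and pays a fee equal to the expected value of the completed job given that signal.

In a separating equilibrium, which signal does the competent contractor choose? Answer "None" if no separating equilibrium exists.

Try competent → bond, incompetent → no bond:
  Under separation the client infers type exactly: bond → competent (pays 164), no bond → incompetent (pays 122).
  Competent: bond gives 164 − 25 = 139; no bond gives 122 − 0 = 122. No deviation. ✓
  Incompetent: no bond gives 122 − 0 = 122; bond gives 164 − 83 = 81. No deviation. ✓
Both hold — the competent type sends bond.

bond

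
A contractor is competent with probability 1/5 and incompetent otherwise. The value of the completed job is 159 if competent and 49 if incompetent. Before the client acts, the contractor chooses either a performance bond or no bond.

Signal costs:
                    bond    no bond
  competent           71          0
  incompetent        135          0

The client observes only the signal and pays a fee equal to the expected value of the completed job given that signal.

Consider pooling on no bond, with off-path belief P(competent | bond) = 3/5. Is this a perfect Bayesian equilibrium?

Yes

At the pooled signal (no bond) the client holds the prior 1/5 and pays 1/5·159 + 4/5·49 = 71. Off-path (bond) belief 3/5 gives 3/5·159 + 2/5·49 = 115.
Competent: no bond gives 71 − 0 = 71; bond gives 115 − 71 = 44. Stays. ✓
Incompetent: no bond gives 71 − 0 = 71; bond gives 115 − 135 = -20. Stays. ✓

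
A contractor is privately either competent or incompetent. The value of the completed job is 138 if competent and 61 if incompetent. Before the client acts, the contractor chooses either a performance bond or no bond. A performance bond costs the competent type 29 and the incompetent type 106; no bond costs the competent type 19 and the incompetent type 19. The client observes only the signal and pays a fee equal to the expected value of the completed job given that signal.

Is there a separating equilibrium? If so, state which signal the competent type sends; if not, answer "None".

bond

Try competent → bond, incompetent → no bond:
  If types separate, bond earns payment 138 and no bond earns 61.
  Competent: bond gives 138 − 29 = 109; no bond gives 61 − 19 = 42. No deviation. ✓
  Incompetent: no bond gives 61 − 19 = 42; bond gives 138 − 106 = 32. No deviation. ✓
Both hold — the competent type sends bond.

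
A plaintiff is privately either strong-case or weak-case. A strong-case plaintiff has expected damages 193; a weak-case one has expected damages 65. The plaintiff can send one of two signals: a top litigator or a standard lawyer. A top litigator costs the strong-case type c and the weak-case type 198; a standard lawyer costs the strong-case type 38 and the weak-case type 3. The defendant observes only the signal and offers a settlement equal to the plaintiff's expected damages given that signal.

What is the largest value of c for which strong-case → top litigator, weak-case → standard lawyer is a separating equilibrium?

Under separation: top litigator → strong-case (pays 193); standard lawyer → weak-case (pays 65).
Weak-case: 65 − 3 = 62 ≥ 193 − 198 = -5. Holds regardless of c. ✓
Strong-case: 193 − c ≥ 65 − 38, so c ≤ 193 − 27 = 166.

166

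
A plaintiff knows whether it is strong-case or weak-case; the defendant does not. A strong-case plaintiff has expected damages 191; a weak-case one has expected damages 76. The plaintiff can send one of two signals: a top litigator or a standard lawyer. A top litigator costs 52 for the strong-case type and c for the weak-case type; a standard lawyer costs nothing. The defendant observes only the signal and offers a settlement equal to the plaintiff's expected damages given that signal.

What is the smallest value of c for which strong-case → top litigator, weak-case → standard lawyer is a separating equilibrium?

Under separation: top litigator → strong-case (pays 191); standard lawyer → weak-case (pays 76).
Strong-case: 191 − 52 = 139 ≥ 76 − 0 = 76. Holds regardless of c. ✓
Weak-case: 76 − 0 ≥ 191 − c, so c ≥ 191 − 76 = 115.

115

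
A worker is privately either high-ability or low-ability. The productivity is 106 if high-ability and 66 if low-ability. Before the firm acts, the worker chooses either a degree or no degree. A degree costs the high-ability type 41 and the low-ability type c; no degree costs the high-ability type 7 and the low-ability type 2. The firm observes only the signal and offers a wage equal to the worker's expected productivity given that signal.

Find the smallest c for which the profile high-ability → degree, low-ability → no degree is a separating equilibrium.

Under separation: degree → high-ability (pays 106); no degree → low-ability (pays 66).
High-ability: 106 − 41 = 65 ≥ 66 − 7 = 59. Holds regardless of c. ✓
Low-ability: 66 − 2 ≥ 106 − c, so c ≥ 106 − 64 = 42.

42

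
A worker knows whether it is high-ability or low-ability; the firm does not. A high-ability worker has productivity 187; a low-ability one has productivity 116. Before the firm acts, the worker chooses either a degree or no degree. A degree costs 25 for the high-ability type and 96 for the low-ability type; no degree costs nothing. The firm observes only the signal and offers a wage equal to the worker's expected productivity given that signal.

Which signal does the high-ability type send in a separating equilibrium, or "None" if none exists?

degree

Try high-ability → degree, low-ability → no degree:
  If types separate, degree earns payment 187 and no degree earns 116.
  High-ability: degree gives 187 − 25 = 162; no degree gives 116 − 0 = 116. No deviation. ✓
  Low-ability: no degree gives 116 − 0 = 116; degree gives 187 − 96 = 91. No deviation. ✓
Both hold — the high-ability type sends degree.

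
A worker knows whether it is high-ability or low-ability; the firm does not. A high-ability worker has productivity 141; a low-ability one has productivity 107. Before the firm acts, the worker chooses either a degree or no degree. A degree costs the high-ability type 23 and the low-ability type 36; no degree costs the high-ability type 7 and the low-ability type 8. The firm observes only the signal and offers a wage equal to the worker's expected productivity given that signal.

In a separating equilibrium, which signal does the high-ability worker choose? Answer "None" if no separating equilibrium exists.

None

Try high-ability → degree, low-ability → no degree:
  Under separation the firm infers type exactly: degree → high-ability (pays 141), no degree → low-ability (pays 107).
  High-ability: degree gives 141 − 23 = 118; no degree gives 107 − 7 = 100. No deviation. ✓
  Low-ability: no degree gives 107 − 8 = 99; degree gives 141 − 36 = 105. Would deviate. ✗
Try high-ability → no degree, low-ability → degree:
  Under separation the firm infers type exactly: no degree → high-ability (pays 141), degree → low-ability (pays 107).
  High-ability: no degree gives 141 − 7 = 134; degree gives 107 − 23 = 84. No deviation. ✓
  Low-ability: degree gives 107 − 36 = 71; no degree gives 141 − 8 = 133. Would deviate. ✗
Neither assignment is incentive-compatible.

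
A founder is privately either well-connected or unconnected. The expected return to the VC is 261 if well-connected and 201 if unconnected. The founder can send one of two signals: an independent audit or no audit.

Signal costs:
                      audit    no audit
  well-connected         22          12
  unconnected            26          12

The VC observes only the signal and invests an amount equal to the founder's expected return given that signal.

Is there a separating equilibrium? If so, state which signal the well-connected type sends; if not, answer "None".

None

Try well-connected → audit, unconnected → no audit:
  If types separate, audit earns payment 261 and no audit earns 201.
  Well-connected: audit gives 261 − 22 = 239; no audit gives 201 − 12 = 189. No deviation. ✓
  Unconnected: no audit gives 201 − 12 = 189; audit gives 261 − 26 = 235. Would deviate. ✗
Try well-connected → no audit, unconnected → audit:
  If types separate, no audit earns payment 261 and audit earns 201.
  Well-connected: no audit gives 261 − 12 = 249; audit gives 201 − 22 = 179. No deviation. ✓
  Unconnected: audit gives 201 − 26 = 175; no audit gives 261 − 12 = 249. Would deviate. ✗
Neither assignment is incentive-compatible.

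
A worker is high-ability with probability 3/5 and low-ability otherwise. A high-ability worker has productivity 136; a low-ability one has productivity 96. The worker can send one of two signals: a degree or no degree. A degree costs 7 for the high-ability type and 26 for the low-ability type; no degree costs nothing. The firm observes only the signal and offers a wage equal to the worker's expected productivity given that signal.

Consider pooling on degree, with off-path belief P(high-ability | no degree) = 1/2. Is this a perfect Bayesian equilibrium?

No

At the pooled signal (degree) the firm holds the prior 3/5 and pays 3/5·136 + 2/5·96 = 120. Off-path (no degree) belief 1/2 gives 1/2·136 + 1/2·96 = 116.
High-ability: degree gives 120 − 7 = 113; no degree gives 116 − 0 = 116. Deviates. ✗
Low-ability: degree gives 120 − 26 = 94; no degree gives 116 − 0 = 116. Deviates. ✗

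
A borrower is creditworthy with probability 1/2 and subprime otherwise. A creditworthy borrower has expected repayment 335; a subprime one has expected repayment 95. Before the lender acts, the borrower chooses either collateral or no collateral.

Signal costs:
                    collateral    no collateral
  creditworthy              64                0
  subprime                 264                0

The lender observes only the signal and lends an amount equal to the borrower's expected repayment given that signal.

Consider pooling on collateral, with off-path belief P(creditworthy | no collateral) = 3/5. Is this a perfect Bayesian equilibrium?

On the equilibrium path (collateral) the lender holds the prior 1/2 and pays 1/2·335 + 1/2·95 = 215. Off-path (no collateral) belief 3/5 gives 3/5·335 + 2/5·95 = 239.
Creditworthy: collateral gives 215 − 64 = 151; no collateral gives 239 − 0 = 239. Deviates. ✗
Subprime: collateral gives 215 − 264 = -49; no collateral gives 239 − 0 = 239. Deviates. ✗

No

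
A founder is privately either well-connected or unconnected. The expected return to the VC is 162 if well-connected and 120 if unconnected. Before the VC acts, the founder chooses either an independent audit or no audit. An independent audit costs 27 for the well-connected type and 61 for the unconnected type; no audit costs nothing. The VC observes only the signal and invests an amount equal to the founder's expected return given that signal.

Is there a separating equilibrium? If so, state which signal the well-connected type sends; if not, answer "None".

audit

Try well-connected → audit, unconnected → no audit:
  If types separate, audit earns payment 162 and no audit earns 120.
  Well-connected: audit gives 162 − 27 = 135; no audit gives 120 − 0 = 120. No deviation. ✓
  Unconnected: no audit gives 120 − 0 = 120; audit gives 162 − 61 = 101. No deviation. ✓
Both hold — the well-connected type sends audit.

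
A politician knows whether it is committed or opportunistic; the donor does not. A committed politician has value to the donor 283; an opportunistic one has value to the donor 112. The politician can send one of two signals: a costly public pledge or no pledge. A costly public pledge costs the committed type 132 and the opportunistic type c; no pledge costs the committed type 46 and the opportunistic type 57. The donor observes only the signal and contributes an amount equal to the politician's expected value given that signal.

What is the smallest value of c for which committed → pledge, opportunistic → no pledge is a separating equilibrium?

Under separation: pledge → committed (pays 283); no pledge → opportunistic (pays 112).
Committed: 283 − 132 = 151 ≥ 112 − 46 = 66. Holds regardless of c. ✓
Opportunistic: 112 − 57 ≥ 283 − c, so c ≥ 283 − 55 = 228.

228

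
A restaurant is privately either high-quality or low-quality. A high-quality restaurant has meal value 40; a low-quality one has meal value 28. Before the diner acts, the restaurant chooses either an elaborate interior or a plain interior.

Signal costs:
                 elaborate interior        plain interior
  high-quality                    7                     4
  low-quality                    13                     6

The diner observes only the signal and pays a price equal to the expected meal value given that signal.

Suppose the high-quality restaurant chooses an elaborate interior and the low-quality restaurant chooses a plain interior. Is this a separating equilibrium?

If types separate, elaborate interior earns payment 40 and plain interior earns 28.
High-quality: elaborate interior gives 40 − 7 = 33; plain interior gives 28 − 4 = 24. No deviation. ✓
Low-quality: plain interior gives 28 − 6 = 22; elaborate interior gives 40 − 13 = 27. Would deviate. ✗

No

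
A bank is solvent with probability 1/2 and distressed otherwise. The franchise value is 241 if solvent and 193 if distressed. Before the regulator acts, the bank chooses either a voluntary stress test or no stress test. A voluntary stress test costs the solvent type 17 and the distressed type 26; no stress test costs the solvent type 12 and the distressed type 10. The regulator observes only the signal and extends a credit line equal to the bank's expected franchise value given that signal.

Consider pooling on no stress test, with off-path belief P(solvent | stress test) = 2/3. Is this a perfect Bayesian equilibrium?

On the equilibrium path (no stress test) the regulator holds the prior 1/2 and pays 1/2·241 + 1/2·193 = 217. Off-path (stress test) belief 2/3 gives 2/3·241 + 1/3·193 = 225.
Solvent: no stress test gives 217 − 12 = 205; stress test gives 225 − 17 = 208. Deviates. ✗
Distressed: no stress test gives 217 − 10 = 207; stress test gives 225 − 26 = 199. Stays. ✓

No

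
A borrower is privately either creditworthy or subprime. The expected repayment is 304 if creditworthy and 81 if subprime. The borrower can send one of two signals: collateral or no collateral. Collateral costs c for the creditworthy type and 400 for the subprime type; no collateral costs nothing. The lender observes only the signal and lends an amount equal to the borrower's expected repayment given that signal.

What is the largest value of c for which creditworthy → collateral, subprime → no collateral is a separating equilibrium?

Under separation: collateral → creditworthy (pays 304); no collateral → subprime (pays 81).
Subprime: 81 − 0 = 81 ≥ 304 − 400 = -96. Holds regardless of c. ✓
Creditworthy: 304 − c ≥ 81 − 0, so c ≤ 304 − 81 = 223.

223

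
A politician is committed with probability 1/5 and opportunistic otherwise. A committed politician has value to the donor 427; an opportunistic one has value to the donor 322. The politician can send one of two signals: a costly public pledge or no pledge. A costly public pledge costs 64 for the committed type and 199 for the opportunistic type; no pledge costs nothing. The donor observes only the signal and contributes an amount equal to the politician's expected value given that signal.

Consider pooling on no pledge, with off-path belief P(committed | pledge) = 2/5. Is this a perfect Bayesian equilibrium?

Yes

At the pooled signal (no pledge) the donor holds the prior 1/5 and pays 1/5·427 + 4/5·322 = 343. Off-path (pledge) belief 2/5 gives 2/5·427 + 3/5·322 = 364.
Committed: no pledge gives 343 − 0 = 343; pledge gives 364 − 64 = 300. Stays. ✓
Opportunistic: no pledge gives 343 − 0 = 343; pledge gives 364 − 199 = 165. Stays. ✓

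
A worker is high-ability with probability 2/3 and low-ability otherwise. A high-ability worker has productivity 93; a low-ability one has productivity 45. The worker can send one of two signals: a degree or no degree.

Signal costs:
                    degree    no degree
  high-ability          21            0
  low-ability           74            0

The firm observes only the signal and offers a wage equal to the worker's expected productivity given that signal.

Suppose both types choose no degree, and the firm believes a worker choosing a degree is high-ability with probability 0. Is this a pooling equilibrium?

Yes

On the equilibrium path (no degree) the firm holds the prior 2/3 and pays 2/3·93 + 1/3·45 = 77. Off-path (degree) belief 0 gives 0·93 + 1·45 = 45.
High-ability: no degree gives 77 − 0 = 77; degree gives 45 − 21 = 24. Stays. ✓
Low-ability: no degree gives 77 − 0 = 77; degree gives 45 − 74 = -29. Stays. ✓
Beliefs are Bayes-consistent on-path and both types best-respond.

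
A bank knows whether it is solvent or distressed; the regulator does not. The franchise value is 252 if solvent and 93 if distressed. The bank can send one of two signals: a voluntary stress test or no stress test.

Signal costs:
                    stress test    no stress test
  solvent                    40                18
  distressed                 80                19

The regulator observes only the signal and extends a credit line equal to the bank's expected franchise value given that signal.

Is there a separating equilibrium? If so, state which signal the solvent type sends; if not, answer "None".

None

Try solvent → stress test, distressed → no stress test:
  Under separation the regulator infers type exactly: stress test → solvent (pays 252), no stress test → distressed (pays 93).
  Solvent: stress test gives 252 − 40 = 212; no stress test gives 93 − 18 = 75. No deviation. ✓
  Distressed: no stress test gives 93 − 19 = 74; stress test gives 252 − 80 = 172. Would deviate. ✗
Try solvent → no stress test, distressed → stress test:
  Under separation the regulator infers type exactly: no stress test → solvent (pays 252), stress test → distressed (pays 93).
  Solvent: no stress test gives 252 − 18 = 234; stress test gives 93 − 40 = 53. No deviation. ✓
  Distressed: stress test gives 93 − 80 = 13; no stress test gives 252 − 19 = 233. Would deviate. ✗
Neither assignment is incentive-compatible.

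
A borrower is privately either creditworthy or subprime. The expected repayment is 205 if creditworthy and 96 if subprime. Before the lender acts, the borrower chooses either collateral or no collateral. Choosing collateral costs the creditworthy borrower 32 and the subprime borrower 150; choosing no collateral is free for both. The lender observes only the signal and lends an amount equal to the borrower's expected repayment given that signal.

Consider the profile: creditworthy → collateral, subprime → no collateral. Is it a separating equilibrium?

Yes

Under separation the lender infers type exactly: collateral → creditworthy (pays 205), no collateral → subprime (pays 96).
Creditworthy: collateral gives 205 − 32 = 173; no collateral gives 96 − 0 = 96. No deviation. ✓
Subprime: no collateral gives 96 − 0 = 96; collateral gives 205 − 150 = 55. No deviation. ✓
Both incentive constraints hold.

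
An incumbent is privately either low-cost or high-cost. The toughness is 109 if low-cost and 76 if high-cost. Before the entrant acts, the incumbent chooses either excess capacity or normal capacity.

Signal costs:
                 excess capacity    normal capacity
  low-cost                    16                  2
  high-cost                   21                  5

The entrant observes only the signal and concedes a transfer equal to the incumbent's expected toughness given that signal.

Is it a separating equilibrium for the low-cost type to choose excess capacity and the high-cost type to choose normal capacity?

Under separation the entrant infers type exactly: excess capacity → low-cost (pays 109), normal capacity → high-cost (pays 76).
Low-cost: excess capacity gives 109 − 16 = 93; normal capacity gives 76 − 2 = 74. No deviation. ✓
High-cost: normal capacity gives 76 − 5 = 71; excess capacity gives 109 − 21 = 88. Would deviate. ✗

No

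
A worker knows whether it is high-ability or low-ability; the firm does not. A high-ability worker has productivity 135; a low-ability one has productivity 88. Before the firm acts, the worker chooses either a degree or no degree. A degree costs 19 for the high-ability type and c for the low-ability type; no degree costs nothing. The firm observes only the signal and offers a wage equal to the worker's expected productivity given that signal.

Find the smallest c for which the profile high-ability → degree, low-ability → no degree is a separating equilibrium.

47

Under separation: degree → high-ability (pays 135); no degree → low-ability (pays 88).
High-ability: 135 − 19 = 116 ≥ 88 − 0 = 88. Holds regardless of c. ✓
Low-ability: 88 − 0 ≥ 135 − c, so c ≥ 135 − 88 = 47.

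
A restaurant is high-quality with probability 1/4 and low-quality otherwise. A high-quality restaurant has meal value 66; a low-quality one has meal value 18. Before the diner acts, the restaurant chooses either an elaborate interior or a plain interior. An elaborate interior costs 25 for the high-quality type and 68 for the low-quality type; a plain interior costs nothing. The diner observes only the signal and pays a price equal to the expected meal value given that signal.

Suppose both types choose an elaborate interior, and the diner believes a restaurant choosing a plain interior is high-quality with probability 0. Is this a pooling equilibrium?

At the pooled signal (elaborate interior) the diner holds the prior 1/4 and pays 1/4·66 + 3/4·18 = 30. Off-path (plain interior) belief 0 gives 0·66 + 1·18 = 18.
High-quality: elaborate interior gives 30 − 25 = 5; plain interior gives 18 − 0 = 18. Deviates. ✗
Low-quality: elaborate interior gives 30 − 68 = -38; plain interior gives 18 − 0 = 18. Deviates. ✗

No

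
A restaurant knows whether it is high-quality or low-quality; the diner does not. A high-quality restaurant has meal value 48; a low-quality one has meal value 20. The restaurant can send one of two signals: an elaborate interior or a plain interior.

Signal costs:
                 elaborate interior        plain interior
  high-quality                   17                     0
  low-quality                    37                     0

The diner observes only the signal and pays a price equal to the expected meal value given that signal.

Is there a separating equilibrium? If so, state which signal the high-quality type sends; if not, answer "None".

Try high-quality → elaborate interior, low-quality → plain interior:
  Under separation the diner infers type exactly: elaborate interior → high-quality (pays 48), plain interior → low-quality (pays 20).
  High-quality: elaborate interior gives 48 − 17 = 31; plain interior gives 20 − 0 = 20. No deviation. ✓
  Low-quality: plain interior gives 20 − 0 = 20; elaborate interior gives 48 − 37 = 11. No deviation. ✓
Both hold — the high-quality type sends elaborate interior.

elaborate interior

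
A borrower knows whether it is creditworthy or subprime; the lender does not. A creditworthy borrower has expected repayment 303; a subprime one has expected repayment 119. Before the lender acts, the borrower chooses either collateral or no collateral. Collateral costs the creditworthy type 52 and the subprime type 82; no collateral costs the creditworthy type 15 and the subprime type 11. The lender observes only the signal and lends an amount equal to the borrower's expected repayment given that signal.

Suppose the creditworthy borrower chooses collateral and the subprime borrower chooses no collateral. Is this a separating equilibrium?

No

If types separate, collateral earns payment 303 and no collateral earns 119.
Creditworthy: collateral gives 303 − 52 = 251; no collateral gives 119 − 15 = 104. No deviation. ✓
Subprime: no collateral gives 119 − 11 = 108; collateral gives 303 − 82 = 221. Would deviate. ✗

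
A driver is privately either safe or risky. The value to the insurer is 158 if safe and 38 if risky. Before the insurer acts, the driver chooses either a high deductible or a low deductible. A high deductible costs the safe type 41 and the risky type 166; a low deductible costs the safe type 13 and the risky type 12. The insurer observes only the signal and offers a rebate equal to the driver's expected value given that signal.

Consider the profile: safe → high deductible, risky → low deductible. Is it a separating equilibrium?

Yes

If types separate, high deductible earns payment 158 and low deductible earns 38.
Safe: high deductible gives 158 − 41 = 117; low deductible gives 38 − 13 = 25. No deviation. ✓
Risky: low deductible gives 38 − 12 = 26; high deductible gives 158 − 166 = -8. No deviation. ✓
Both incentive constraints hold.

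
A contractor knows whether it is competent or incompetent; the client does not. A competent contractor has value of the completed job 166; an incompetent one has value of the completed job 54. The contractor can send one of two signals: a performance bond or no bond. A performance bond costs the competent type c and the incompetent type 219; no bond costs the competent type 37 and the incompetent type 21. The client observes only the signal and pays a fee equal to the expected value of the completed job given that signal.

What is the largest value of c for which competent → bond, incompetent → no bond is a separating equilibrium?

Under separation: bond → competent (pays 166); no bond → incompetent (pays 54).
Incompetent: 54 − 21 = 33 ≥ 166 − 219 = -53. Holds regardless of c. ✓
Competent: 166 − c ≥ 54 − 37, so c ≤ 166 − 17 = 149.

149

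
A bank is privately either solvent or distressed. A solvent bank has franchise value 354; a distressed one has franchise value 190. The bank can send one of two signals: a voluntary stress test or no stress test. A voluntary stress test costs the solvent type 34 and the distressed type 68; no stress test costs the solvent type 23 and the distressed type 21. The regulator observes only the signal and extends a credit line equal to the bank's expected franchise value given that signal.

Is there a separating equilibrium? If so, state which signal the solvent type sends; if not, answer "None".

None

Try solvent → stress test, distressed → no stress test:
  If types separate, stress test earns payment 354 and no stress test earns 190.
  Solvent: stress test gives 354 − 34 = 320; no stress test gives 190 − 23 = 167. No deviation. ✓
  Distressed: no stress test gives 190 − 21 = 169; stress test gives 354 − 68 = 286. Would deviate. ✗
Try solvent → no stress test, distressed → stress test:
  If types separate, no stress test earns payment 354 and stress test earns 190.
  Solvent: no stress test gives 354 − 23 = 331; stress test gives 190 − 34 = 156. No deviation. ✓
  Distressed: stress test gives 190 − 68 = 122; no stress test gives 354 − 21 = 333. Would deviate. ✗
Neither assignment is incentive-compatible.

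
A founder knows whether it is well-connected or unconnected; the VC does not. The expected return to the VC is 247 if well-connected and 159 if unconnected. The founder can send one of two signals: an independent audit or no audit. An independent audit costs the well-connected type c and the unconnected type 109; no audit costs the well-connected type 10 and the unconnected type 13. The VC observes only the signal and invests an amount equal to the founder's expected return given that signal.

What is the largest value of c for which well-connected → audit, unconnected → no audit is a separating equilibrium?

98

Under separation: audit → well-connected (pays 247); no audit → unconnected (pays 159).
Unconnected: 159 − 13 = 146 ≥ 247 − 109 = 138. Holds regardless of c. ✓
Well-connected: 247 − c ≥ 159 − 10, so c ≤ 247 − 149 = 98.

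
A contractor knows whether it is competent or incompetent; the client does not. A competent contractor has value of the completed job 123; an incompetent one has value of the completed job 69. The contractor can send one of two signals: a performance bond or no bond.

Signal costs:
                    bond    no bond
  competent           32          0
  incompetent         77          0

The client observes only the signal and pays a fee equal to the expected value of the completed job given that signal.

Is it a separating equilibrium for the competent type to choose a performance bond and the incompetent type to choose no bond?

If types separate, bond earns payment 123 and no bond earns 69.
Competent: bond gives 123 − 32 = 91; no bond gives 69 − 0 = 69. No deviation. ✓
Incompetent: no bond gives 69 − 0 = 69; bond gives 123 − 77 = 46. No deviation. ✓
Both incentive constraints hold.

Yes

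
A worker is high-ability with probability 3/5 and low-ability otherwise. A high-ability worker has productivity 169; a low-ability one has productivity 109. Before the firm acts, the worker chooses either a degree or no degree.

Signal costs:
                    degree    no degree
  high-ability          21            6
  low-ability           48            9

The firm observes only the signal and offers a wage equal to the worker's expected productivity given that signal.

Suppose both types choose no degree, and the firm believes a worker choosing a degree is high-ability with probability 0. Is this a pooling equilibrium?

At the pooled signal (no degree) the firm holds the prior 3/5 and pays 3/5·169 + 2/5·109 = 145. Off-path (degree) belief 0 gives 0·169 + 1·109 = 109.
High-ability: no degree gives 145 − 6 = 139; degree gives 109 − 21 = 88. Stays. ✓
Low-ability: no degree gives 145 − 9 = 136; degree gives 109 − 48 = 61. Stays. ✓

Yes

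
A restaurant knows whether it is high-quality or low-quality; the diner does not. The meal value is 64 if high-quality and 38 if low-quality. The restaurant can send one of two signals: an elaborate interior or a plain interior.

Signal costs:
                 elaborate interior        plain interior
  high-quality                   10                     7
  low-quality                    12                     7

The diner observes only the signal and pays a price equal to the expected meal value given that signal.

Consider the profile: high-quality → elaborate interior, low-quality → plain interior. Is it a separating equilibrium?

No

If types separate, elaborate interior earns payment 64 and plain interior earns 38.
High-quality: elaborate interior gives 64 − 10 = 54; plain interior gives 38 − 7 = 31. No deviation. ✓
Low-quality: plain interior gives 38 − 7 = 31; elaborate interior gives 64 − 12 = 52. Would deviate. ✗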